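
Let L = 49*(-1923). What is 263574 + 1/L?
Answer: 24835787297/94227 ≈ 2.6357e+5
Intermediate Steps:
L = -94227
263574 + 1/L = 263574 + 1/(-94227) = 263574 - 1/94227 = 24835787297/94227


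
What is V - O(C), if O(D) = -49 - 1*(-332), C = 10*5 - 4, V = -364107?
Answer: -364390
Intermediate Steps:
C = 46 (C = 50 - 4 = 46)
O(D) = 283 (O(D) = -49 + 332 = 283)
V - O(C) = -364107 - 1*283 = -364107 - 283 = -364390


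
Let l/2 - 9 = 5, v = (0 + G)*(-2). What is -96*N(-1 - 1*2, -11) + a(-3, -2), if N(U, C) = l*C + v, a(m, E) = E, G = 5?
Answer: 30526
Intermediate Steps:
v = -10 (v = (0 + 5)*(-2) = 5*(-2) = -10)
l = 28 (l = 18 + 2*5 = 18 + 10 = 28)
N(U, C) = -10 + 28*C (N(U, C) = 28*C - 10 = -10 + 28*C)
-96*N(-1 - 1*2, -11) + a(-3, -2) = -96*(-10 + 28*(-11)) - 2 = -96*(-10 - 308) - 2 = -96*(-318) - 2 = 30528 - 2 = 30526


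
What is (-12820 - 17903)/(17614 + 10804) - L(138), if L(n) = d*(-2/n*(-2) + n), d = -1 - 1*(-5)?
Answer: -1084732015/1960842 ≈ -553.20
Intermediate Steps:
d = 4 (d = -1 + 5 = 4)
L(n) = 4*n + 16/n (L(n) = 4*(-2/n*(-2) + n) = 4*(4/n + n) = 4*(n + 4/n) = 4*n + 16/n)
(-12820 - 17903)/(17614 + 10804) - L(138) = (-12820 - 17903)/(17614 + 10804) - (4*138 + 16/138) = -30723/28418 - (552 + 16*(1/138)) = -30723*1/28418 - (552 + 8/69) = -30723/28418 - 1*38096/69 = -30723/28418 - 38096/69 = -1084732015/1960842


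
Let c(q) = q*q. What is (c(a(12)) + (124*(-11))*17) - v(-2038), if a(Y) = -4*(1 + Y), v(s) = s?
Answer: -18446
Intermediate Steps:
a(Y) = -4 - 4*Y
c(q) = q²
(c(a(12)) + (124*(-11))*17) - v(-2038) = ((-4 - 4*12)² + (124*(-11))*17) - 1*(-2038) = ((-4 - 48)² - 1364*17) + 2038 = ((-52)² - 23188) + 2038 = (2704 - 23188) + 2038 = -20484 + 2038 = -18446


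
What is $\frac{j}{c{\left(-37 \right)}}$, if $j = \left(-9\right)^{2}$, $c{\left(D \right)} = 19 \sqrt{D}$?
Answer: $- \frac{81 i \sqrt{37}}{703} \approx - 0.70086 i$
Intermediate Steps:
$j = 81$
$\frac{j}{c{\left(-37 \right)}} = \frac{81}{19 \sqrt{-37}} = \frac{81}{19 i \sqrt{37}} = 81 \left(- \frac{i \sqrt{37}}{703}\right) = - \frac{81 i \sqrt{37}}{703}$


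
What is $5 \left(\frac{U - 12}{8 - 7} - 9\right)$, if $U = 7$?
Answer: $-70$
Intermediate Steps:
$5 \left(\frac{U - 12}{8 - 7} - 9\right) = 5 \left(\frac{7 - 12}{8 - 7} - 9\right) = 5 \left(\frac{7 - 12}{1} - 9\right) = 5 \left(\left(-5\right) 1 - 9\right) = 5 \left(-5 - 9\right) = 5 \left(-14\right) = -70$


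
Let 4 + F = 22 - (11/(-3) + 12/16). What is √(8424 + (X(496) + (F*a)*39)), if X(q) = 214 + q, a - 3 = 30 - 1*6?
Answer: √124637/2 ≈ 176.52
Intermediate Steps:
a = 27 (a = 3 + (30 - 1*6) = 3 + (30 - 6) = 3 + 24 = 27)
F = 251/12 (F = -4 + (22 - (11/(-3) + 12/16)) = -4 + (22 - (11*(-⅓) + 12*(1/16))) = -4 + (22 - (-11/3 + ¾)) = -4 + (22 - 1*(-35/12)) = -4 + (22 + 35/12) = -4 + 299/12 = 251/12 ≈ 20.917)
√(8424 + (X(496) + (F*a)*39)) = √(8424 + ((214 + 496) + ((251/12)*27)*39)) = √(8424 + (710 + (2259/4)*39)) = √(8424 + (710 + 88101/4)) = √(8424 + 90941/4) = √(124637/4) = √124637/2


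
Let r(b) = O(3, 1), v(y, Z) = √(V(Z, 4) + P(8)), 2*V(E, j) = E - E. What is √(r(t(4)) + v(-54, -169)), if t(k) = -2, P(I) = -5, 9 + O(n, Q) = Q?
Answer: √(-8 + I*√5) ≈ 0.39155 + 2.8554*I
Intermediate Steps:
O(n, Q) = -9 + Q
V(E, j) = 0 (V(E, j) = (E - E)/2 = (½)*0 = 0)
v(y, Z) = I*√5 (v(y, Z) = √(0 - 5) = √(-5) = I*√5)
r(b) = -8 (r(b) = -9 + 1 = -8)
√(r(t(4)) + v(-54, -169)) = √(-8 + I*√5)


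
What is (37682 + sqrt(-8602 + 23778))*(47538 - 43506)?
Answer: 151933824 + 8064*sqrt(3794) ≈ 1.5243e+8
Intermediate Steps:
(37682 + sqrt(-8602 + 23778))*(47538 - 43506) = (37682 + sqrt(15176))*4032 = (37682 + 2*sqrt(3794))*4032 = 151933824 + 8064*sqrt(3794)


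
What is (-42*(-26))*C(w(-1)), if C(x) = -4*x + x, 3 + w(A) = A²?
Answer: 6552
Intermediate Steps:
w(A) = -3 + A²
C(x) = -3*x
(-42*(-26))*C(w(-1)) = (-42*(-26))*(-3*(-3 + (-1)²)) = 1092*(-3*(-3 + 1)) = 1092*(-3*(-2)) = 1092*6 = 6552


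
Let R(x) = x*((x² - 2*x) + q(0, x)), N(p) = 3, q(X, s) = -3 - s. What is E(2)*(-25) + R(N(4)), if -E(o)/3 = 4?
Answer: 291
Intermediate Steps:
E(o) = -12 (E(o) = -3*4 = -12)
R(x) = x*(-3 + x² - 3*x) (R(x) = x*((x² - 2*x) + (-3 - x)) = x*(-3 + x² - 3*x))
E(2)*(-25) + R(N(4)) = -12*(-25) + 3*(-3 + 3² - 3*3) = 300 + 3*(-3 + 9 - 9) = 300 + 3*(-3) = 300 - 9 = 291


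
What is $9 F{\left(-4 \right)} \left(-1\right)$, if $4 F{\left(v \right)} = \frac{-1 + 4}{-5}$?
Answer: $\frac{27}{20} \approx 1.35$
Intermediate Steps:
$F{\left(v \right)} = - \frac{3}{20}$ ($F{\left(v \right)} = \frac{\left(-1 + 4\right) \frac{1}{-5}}{4} = \frac{3 \left(- \frac{1}{5}\right)}{4} = \frac{1}{4} \left(- \frac{3}{5}\right) = - \frac{3}{20}$)
$9 F{\left(-4 \right)} \left(-1\right) = 9 \left(- \frac{3}{20}\right) \left(-1\right) = \left(- \frac{27}{20}\right) \left(-1\right) = \frac{27}{20}$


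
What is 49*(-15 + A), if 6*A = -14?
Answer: -2548/3 ≈ -849.33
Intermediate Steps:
A = -7/3 (A = (1/6)*(-14) = -7/3 ≈ -2.3333)
49*(-15 + A) = 49*(-15 - 7/3) = 49*(-52/3) = -2548/3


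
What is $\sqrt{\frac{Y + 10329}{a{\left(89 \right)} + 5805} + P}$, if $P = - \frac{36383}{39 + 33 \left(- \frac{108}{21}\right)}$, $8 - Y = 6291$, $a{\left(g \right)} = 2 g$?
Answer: $\frac{\sqrt{8361987619200285}}{5474445} \approx 16.704$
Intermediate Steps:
$Y = -6283$ ($Y = 8 - 6291 = -6283$)
$P = \frac{254681}{915}$ ($P = - \frac{36383}{39 + 33 \left(\left(-108\right) \frac{1}{21}\right)} = - \frac{36383}{39 + 33 \left(- \frac{36}{7}\right)} = - \frac{36383}{39 - \frac{1188}{7}} = - \frac{36383}{- \frac{915}{7}} = \left(-36383\right) \left(- \frac{7}{915}\right) = \frac{254681}{915} \approx 278.34$)
$\sqrt{\frac{Y + 10329}{a{\left(89 \right)} + 5805} + P} = \sqrt{\frac{-6283 + 10329}{2 \cdot 89 + 5805} + \frac{254681}{915}} = \sqrt{\frac{4046}{178 + 5805} + \frac{254681}{915}} = \sqrt{\frac{4046}{5983} + \frac{254681}{915}} = \sqrt{\frac{1527458513}{5474445}} = \frac{\sqrt{8361987619200285}}{5474445}$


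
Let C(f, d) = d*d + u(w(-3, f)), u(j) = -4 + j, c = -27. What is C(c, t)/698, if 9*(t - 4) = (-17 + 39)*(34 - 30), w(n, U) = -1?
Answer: 14971/56538 ≈ 0.26480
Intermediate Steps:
t = 124/9 (t = 4 + ((-17 + 39)*(34 - 30))/9 = 4 + (22*4)/9 = 4 + (⅑)*88 = 4 + 88/9 = 124/9 ≈ 13.778)
C(f, d) = -5 + d² (C(f, d) = d*d + (-4 - 1) = d² - 5 = -5 + d²)
C(c, t)/698 = (-5 + (124/9)²)/698 = (-5 + 15376/81)*(1/698) = (14971/81)*(1/698) = 14971/56538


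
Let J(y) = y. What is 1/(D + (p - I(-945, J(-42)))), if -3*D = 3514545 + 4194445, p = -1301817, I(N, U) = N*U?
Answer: -3/11733511 ≈ -2.5568e-7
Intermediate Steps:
D = -7708990/3 (D = -(3514545 + 4194445)/3 = -1/3*7708990 = -7708990/3 ≈ -2.5697e+6)
1/(D + (p - I(-945, J(-42)))) = 1/(-7708990/3 + (-1301817 - (-945)*(-42))) = 1/(-7708990/3 + (-1301817 - 1*39690)) = 1/(-7708990/3 + (-1301817 - 39690)) = 1/(-7708990/3 - 1341507) = 1/(-11733511/3) = -3/11733511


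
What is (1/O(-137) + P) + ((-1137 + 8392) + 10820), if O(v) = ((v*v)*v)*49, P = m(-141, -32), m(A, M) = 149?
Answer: 2296156516527/125996297 ≈ 18224.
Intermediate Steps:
P = 149
O(v) = 49*v**3 (O(v) = (v**2*v)*49 = v**3*49 = 49*v**3)
(1/O(-137) + P) + ((-1137 + 8392) + 10820) = (1/(49*(-137)**3) + 149) + ((-1137 + 8392) + 10820) = (1/(49*(-2571353)) + 149) + (7255 + 10820) = (1/(-125996297) + 149) + 18075 = (-1/125996297 + 149) + 18075 = 18773448252/125996297 + 18075 = 2296156516527/125996297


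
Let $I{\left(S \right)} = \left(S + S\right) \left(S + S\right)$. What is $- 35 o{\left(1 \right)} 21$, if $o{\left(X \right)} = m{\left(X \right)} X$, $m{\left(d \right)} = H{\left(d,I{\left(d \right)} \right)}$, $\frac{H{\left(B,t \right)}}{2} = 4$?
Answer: $-5880$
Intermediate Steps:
$I{\left(S \right)} = 4 S^{2}$ ($I{\left(S \right)} = 2 S 2 S = 4 S^{2}$)
$H{\left(B,t \right)} = 8$ ($H{\left(B,t \right)} = 2 \cdot 4 = 8$)
$m{\left(d \right)} = 8$
$o{\left(X \right)} = 8 X$
$- 35 o{\left(1 \right)} 21 = - 35 \cdot 8 \cdot 1 \cdot 21 = \left(-35\right) 8 \cdot 21 = \left(-280\right) 21 = -5880$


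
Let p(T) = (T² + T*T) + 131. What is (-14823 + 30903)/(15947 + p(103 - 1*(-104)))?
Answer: 1005/6361 ≈ 0.15799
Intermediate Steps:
p(T) = 131 + 2*T² (p(T) = (T² + T²) + 131 = 2*T² + 131 = 131 + 2*T²)
(-14823 + 30903)/(15947 + p(103 - 1*(-104))) = (-14823 + 30903)/(15947 + (131 + 2*(103 - 1*(-104))²)) = 16080/(15947 + (131 + 2*(103 + 104)²)) = 16080/(15947 + (131 + 2*207²)) = 16080/(15947 + (131 + 2*42849)) = 16080/(15947 + (131 + 85698)) = 16080/(15947 + 85829) = 16080/101776 = 16080*(1/101776) = 1005/6361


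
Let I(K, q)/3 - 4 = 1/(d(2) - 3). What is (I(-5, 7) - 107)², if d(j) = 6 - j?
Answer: 8464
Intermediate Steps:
I(K, q) = 15 (I(K, q) = 12 + 3/((6 - 1*2) - 3) = 12 + 3/((6 - 2) - 3) = 12 + 3/(4 - 3) = 12 + 3/1 = 12 + 3*1 = 12 + 3 = 15)
(I(-5, 7) - 107)² = (15 - 107)² = (-92)² = 8464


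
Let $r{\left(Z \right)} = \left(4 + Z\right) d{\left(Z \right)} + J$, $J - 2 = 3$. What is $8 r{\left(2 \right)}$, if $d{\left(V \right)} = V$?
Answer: $136$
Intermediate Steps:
$J = 5$ ($J = 2 + 3 = 5$)
$r{\left(Z \right)} = 5 + Z \left(4 + Z\right)$ ($r{\left(Z \right)} = \left(4 + Z\right) Z + 5 = Z \left(4 + Z\right) + 5 = 5 + Z \left(4 + Z\right)$)
$8 r{\left(2 \right)} = 8 \left(5 + 2^{2} + 4 \cdot 2\right) = 8 \left(5 + 4 + 8\right) = 8 \cdot 17 = 136$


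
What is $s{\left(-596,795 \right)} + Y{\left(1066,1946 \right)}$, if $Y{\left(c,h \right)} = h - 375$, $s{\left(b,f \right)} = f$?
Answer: $2366$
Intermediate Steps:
$Y{\left(c,h \right)} = -375 + h$ ($Y{\left(c,h \right)} = h - 375 = -375 + h$)
$s{\left(-596,795 \right)} + Y{\left(1066,1946 \right)} = 795 + \left(-375 + 1946\right) = 795 + 1571 = 2366$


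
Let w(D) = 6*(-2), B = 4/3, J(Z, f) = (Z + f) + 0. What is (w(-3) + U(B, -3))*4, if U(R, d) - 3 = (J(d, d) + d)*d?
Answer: 72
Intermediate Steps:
J(Z, f) = Z + f
B = 4/3 (B = 4*(⅓) = 4/3 ≈ 1.3333)
w(D) = -12
U(R, d) = 3 + 3*d² (U(R, d) = 3 + ((d + d) + d)*d = 3 + (2*d + d)*d = 3 + (3*d)*d = 3 + 3*d²)
(w(-3) + U(B, -3))*4 = (-12 + (3 + 3*(-3)²))*4 = (-12 + (3 + 3*9))*4 = (-12 + (3 + 27))*4 = (-12 + 30)*4 = 18*4 = 72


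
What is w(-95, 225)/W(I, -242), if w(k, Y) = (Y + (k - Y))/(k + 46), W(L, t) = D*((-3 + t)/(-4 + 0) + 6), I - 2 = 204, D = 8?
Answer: 95/26362 ≈ 0.0036037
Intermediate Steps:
I = 206 (I = 2 + 204 = 206)
W(L, t) = 54 - 2*t (W(L, t) = 8*((-3 + t)/(-4 + 0) + 6) = 8*((-3 + t)/(-4) + 6) = 8*((-3 + t)*(-¼) + 6) = 8*((¾ - t/4) + 6) = 8*(27/4 - t/4) = 54 - 2*t)
w(k, Y) = k/(46 + k)
w(-95, 225)/W(I, -242) = (-95/(46 - 95))/(54 - 2*(-242)) = (-95/(-49))/(54 + 484) = -95*(-1/49)/538 = (95/49)*(1/538) = 95/26362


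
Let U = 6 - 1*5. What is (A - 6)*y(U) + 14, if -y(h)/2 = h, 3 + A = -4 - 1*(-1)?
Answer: 38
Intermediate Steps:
A = -6 (A = -3 + (-4 - 1*(-1)) = -3 + (-4 + 1) = -3 - 3 = -6)
U = 1 (U = 6 - 5 = 1)
y(h) = -2*h
(A - 6)*y(U) + 14 = (-6 - 6)*(-2*1) + 14 = -12*(-2) + 14 = 24 + 14 = 38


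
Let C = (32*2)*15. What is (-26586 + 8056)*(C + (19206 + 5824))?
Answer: -481594700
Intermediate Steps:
C = 960 (C = 64*15 = 960)
(-26586 + 8056)*(C + (19206 + 5824)) = (-26586 + 8056)*(960 + (19206 + 5824)) = -18530*(960 + 25030) = -18530*25990 = -481594700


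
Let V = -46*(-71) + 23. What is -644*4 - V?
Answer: -5865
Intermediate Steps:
V = 3289 (V = 3266 + 23 = 3289)
-644*4 - V = -644*4 - 1*3289 = -2576 - 3289 = -5865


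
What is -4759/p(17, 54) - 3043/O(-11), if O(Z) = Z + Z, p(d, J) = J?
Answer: 14906/297 ≈ 50.189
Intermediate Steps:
O(Z) = 2*Z
-4759/p(17, 54) - 3043/O(-11) = -4759/54 - 3043/(2*(-11)) = -4759*1/54 - 3043/(-22) = -4759/54 - 3043*(-1/22) = -4759/54 + 3043/22 = 14906/297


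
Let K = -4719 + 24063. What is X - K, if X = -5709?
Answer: -25053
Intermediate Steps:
K = 19344
X - K = -5709 - 1*19344 = -5709 - 19344 = -25053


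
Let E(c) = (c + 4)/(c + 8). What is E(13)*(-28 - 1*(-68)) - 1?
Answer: 659/21 ≈ 31.381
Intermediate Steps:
E(c) = (4 + c)/(8 + c)
E(13)*(-28 - 1*(-68)) - 1 = ((4 + 13)/(8 + 13))*(-28 - 1*(-68)) - 1 = (17/21)*(-28 + 68) - 1 = ((1/21)*17)*40 - 1 = (17/21)*40 - 1 = 680/21 - 1 = 659/21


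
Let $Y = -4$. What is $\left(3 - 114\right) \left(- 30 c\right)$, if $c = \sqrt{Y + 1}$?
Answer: $3330 i \sqrt{3} \approx 5767.7 i$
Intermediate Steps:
$c = i \sqrt{3}$ ($c = \sqrt{-4 + 1} = \sqrt{-3} = i \sqrt{3} \approx 1.732 i$)
$\left(3 - 114\right) \left(- 30 c\right) = \left(3 - 114\right) \left(- 30 i \sqrt{3}\right) = - 111 \left(- 30 i \sqrt{3}\right) = 3330 i \sqrt{3}$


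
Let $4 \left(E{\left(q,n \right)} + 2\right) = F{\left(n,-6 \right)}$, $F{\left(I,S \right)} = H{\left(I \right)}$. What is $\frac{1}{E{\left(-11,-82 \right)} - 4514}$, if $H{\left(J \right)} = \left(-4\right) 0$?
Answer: $- \frac{1}{4516} \approx -0.00022143$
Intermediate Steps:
$H{\left(J \right)} = 0$
$F{\left(I,S \right)} = 0$
$E{\left(q,n \right)} = -2$ ($E{\left(q,n \right)} = -2 + \frac{1}{4} \cdot 0 = -2 + 0 = -2$)
$\frac{1}{E{\left(-11,-82 \right)} - 4514} = \frac{1}{-2 - 4514} = \frac{1}{-4516} = - \frac{1}{4516}$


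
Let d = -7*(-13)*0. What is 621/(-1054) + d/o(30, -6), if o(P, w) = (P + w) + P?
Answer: -621/1054 ≈ -0.58918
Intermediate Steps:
d = 0 (d = 91*0 = 0)
o(P, w) = w + 2*P
621/(-1054) + d/o(30, -6) = 621/(-1054) + 0/(-6 + 2*30) = 621*(-1/1054) + 0/(-6 + 60) = -621/1054 + 0/54 = -621/1054 + 0*(1/54) = -621/1054 + 0 = -621/1054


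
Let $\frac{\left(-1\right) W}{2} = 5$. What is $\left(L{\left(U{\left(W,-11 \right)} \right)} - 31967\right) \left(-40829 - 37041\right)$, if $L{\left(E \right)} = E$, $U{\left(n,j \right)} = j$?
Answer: $2490126860$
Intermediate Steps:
$W = -10$ ($W = \left(-2\right) 5 = -10$)
$\left(L{\left(U{\left(W,-11 \right)} \right)} - 31967\right) \left(-40829 - 37041\right) = \left(-11 - 31967\right) \left(-40829 - 37041\right) = \left(-31978\right) \left(-77870\right) = 2490126860$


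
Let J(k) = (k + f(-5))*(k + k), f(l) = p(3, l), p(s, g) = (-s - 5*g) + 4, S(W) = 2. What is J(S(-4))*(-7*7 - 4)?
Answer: -5936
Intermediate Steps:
p(s, g) = 4 - s - 5*g
f(l) = 1 - 5*l (f(l) = 4 - 1*3 - 5*l = 4 - 3 - 5*l = 1 - 5*l)
J(k) = 2*k*(26 + k) (J(k) = (k + (1 - 5*(-5)))*(k + k) = (k + (1 + 25))*(2*k) = (k + 26)*(2*k) = (26 + k)*(2*k) = 2*k*(26 + k))
J(S(-4))*(-7*7 - 4) = (2*2*(26 + 2))*(-7*7 - 4) = (2*2*28)*(-49 - 4) = 112*(-53) = -5936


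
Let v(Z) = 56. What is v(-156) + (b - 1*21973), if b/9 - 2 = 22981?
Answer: 184930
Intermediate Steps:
b = 206847 (b = 18 + 9*22981 = 18 + 206829 = 206847)
v(-156) + (b - 1*21973) = 56 + (206847 - 1*21973) = 56 + (206847 - 21973) = 56 + 184874 = 184930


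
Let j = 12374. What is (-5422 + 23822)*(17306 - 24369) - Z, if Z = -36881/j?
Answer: -1608115103919/12374 ≈ -1.2996e+8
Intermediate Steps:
Z = -36881/12374 ≈ -2.9805
(-5422 + 23822)*(17306 - 24369) - Z = (-5422 + 23822)*(17306 - 24369) - 1*(-36881/12374) = 18400*(-7063) + 36881/12374 = -129959200 + 36881/12374 = -1608115103919/12374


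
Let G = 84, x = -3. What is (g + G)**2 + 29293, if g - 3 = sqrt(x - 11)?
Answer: 36848 + 174*I*sqrt(14) ≈ 36848.0 + 651.05*I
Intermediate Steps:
g = 3 + I*sqrt(14) (g = 3 + sqrt(-3 - 11) = 3 + sqrt(-14) = 3 + I*sqrt(14) ≈ 3.0 + 3.7417*I)
(g + G)**2 + 29293 = ((3 + I*sqrt(14)) + 84)**2 + 29293 = (87 + I*sqrt(14))**2 + 29293 = 29293 + (87 + I*sqrt(14))**2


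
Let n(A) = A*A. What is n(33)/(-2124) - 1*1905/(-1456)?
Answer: 68351/85904 ≈ 0.79567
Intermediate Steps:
n(A) = A²
n(33)/(-2124) - 1*1905/(-1456) = 33²/(-2124) - 1*1905/(-1456) = 1089*(-1/2124) - 1905*(-1/1456) = -121/236 + 1905/1456 = 68351/85904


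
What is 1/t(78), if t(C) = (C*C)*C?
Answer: 1/474552 ≈ 2.1073e-6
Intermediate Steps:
t(C) = C³ (t(C) = C²*C = C³)
1/t(78) = 1/(78³) = 1/474552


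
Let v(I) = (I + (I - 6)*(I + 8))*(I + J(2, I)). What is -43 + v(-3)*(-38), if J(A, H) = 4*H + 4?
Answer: -20107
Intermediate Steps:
J(A, H) = 4 + 4*H
v(I) = (4 + 5*I)*(I + (-6 + I)*(8 + I)) (v(I) = (I + (I - 6)*(I + 8))*(I + (4 + 4*I)) = (I + (-6 + I)*(8 + I))*(4 + 5*I) = (4 + 5*I)*(I + (-6 + I)*(8 + I)))
-43 + v(-3)*(-38) = -43 + (-192 - 228*(-3) + 5*(-3)³ + 19*(-3)²)*(-38) = -43 + (-192 + 684 + 5*(-27) + 19*9)*(-38) = -43 + (-192 + 684 - 135 + 171)*(-38) = -43 + 528*(-38) = -43 - 20064 = -20107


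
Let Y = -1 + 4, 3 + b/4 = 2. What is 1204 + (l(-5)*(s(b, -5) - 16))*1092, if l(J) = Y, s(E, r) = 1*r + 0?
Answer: -67592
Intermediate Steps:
b = -4 (b = -12 + 4*2 = -12 + 8 = -4)
s(E, r) = r (s(E, r) = r + 0 = r)
Y = 3
l(J) = 3
1204 + (l(-5)*(s(b, -5) - 16))*1092 = 1204 + (3*(-5 - 16))*1092 = 1204 + (3*(-21))*1092 = 1204 - 63*1092 = 1204 - 68796 = -67592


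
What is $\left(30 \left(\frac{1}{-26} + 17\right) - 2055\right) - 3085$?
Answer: $- \frac{60205}{13} \approx -4631.2$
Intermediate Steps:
$\left(30 \left(\frac{1}{-26} + 17\right) - 2055\right) - 3085 = \left(30 \left(- \frac{1}{26} + 17\right) - 2055\right) - 3085 = \left(30 \cdot \frac{441}{26} - 2055\right) - 3085 = \left(\frac{6615}{13} - 2055\right) - 3085 = - \frac{20100}{13} - 3085 = - \frac{60205}{13}$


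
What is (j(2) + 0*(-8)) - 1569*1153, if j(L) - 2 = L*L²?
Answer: -1809047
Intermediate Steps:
j(L) = 2 + L³ (j(L) = 2 + L*L² = 2 + L³)
(j(2) + 0*(-8)) - 1569*1153 = ((2 + 2³) + 0*(-8)) - 1569*1153 = ((2 + 8) + 0) - 1809057 = (10 + 0) - 1809057 = 10 - 1809057 = -1809047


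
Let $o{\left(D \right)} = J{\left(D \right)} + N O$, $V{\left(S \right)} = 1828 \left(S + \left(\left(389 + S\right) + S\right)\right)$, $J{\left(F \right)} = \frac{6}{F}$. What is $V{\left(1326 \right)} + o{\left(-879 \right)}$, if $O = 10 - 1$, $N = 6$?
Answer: $\frac{2338998488}{293} \approx 7.9829 \cdot 10^{6}$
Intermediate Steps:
$O = 9$ ($O = 10 - 1 = 9$)
$V{\left(S \right)} = 711092 + 5484 S$ ($V{\left(S \right)} = 1828 \left(S + \left(389 + 2 S\right)\right) = 1828 \left(389 + 3 S\right) = 711092 + 5484 S$)
$o{\left(D \right)} = 54 + \frac{6}{D}$ ($o{\left(D \right)} = \frac{6}{D} + 6 \cdot 9 = \frac{6}{D} + 54 = 54 + \frac{6}{D}$)
$V{\left(1326 \right)} + o{\left(-879 \right)} = \left(711092 + 5484 \cdot 1326\right) + \left(54 + \frac{6}{-879}\right) = \left(711092 + 7271784\right) + \left(54 + 6 \left(- \frac{1}{879}\right)\right) = 7982876 + \left(54 - \frac{2}{293}\right) = 7982876 + \frac{15820}{293} = \frac{2338998488}{293}$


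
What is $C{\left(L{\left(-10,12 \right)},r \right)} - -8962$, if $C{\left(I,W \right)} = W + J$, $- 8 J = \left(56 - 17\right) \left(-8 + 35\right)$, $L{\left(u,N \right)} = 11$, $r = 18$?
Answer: $\frac{70787}{8} \approx 8848.4$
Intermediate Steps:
$J = - \frac{1053}{8}$ ($J = - \frac{\left(56 - 17\right) \left(-8 + 35\right)}{8} = - \frac{39 \cdot 27}{8} = \left(- \frac{1}{8}\right) 1053 = - \frac{1053}{8} \approx -131.63$)
$C{\left(I,W \right)} = - \frac{1053}{8} + W$ ($C{\left(I,W \right)} = W - \frac{1053}{8} = - \frac{1053}{8} + W$)
$C{\left(L{\left(-10,12 \right)},r \right)} - -8962 = \left(- \frac{1053}{8} + 18\right) - -8962 = - \frac{909}{8} + 8962 = \frac{70787}{8}$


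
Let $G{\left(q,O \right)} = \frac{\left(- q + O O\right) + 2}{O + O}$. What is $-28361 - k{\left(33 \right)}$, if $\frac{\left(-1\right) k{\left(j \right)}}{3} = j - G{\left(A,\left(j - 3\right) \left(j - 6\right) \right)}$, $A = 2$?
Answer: $-29477$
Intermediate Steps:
$G{\left(q,O \right)} = \frac{2 + O^{2} - q}{2 O}$ ($G{\left(q,O \right)} = \frac{\left(- q + O^{2}\right) + 2}{2 O} = \left(\left(O^{2} - q\right) + 2\right) \frac{1}{2 O} = \left(2 + O^{2} - q\right) \frac{1}{2 O} = \frac{2 + O^{2} - q}{2 O}$)
$k{\left(j \right)} = - 3 j + \frac{3 \left(-6 + j\right) \left(-3 + j\right)}{2}$ ($k{\left(j \right)} = - 3 \left(j - \frac{2 + \left(\left(j - 3\right) \left(j - 6\right)\right)^{2} - 2}{2 \left(j - 3\right) \left(j - 6\right)}\right) = - 3 \left(j - \frac{2 + \left(\left(-3 + j\right) \left(-6 + j\right)\right)^{2} - 2}{2 \left(-3 + j\right) \left(-6 + j\right)}\right) = - 3 \left(j - \frac{2 + \left(\left(-6 + j\right) \left(-3 + j\right)\right)^{2} - 2}{2 \left(-6 + j\right) \left(-3 + j\right)}\right) = - 3 \left(j - \frac{\frac{1}{\left(-6 + j\right) \left(-3 + j\right)} \left(2 + \left(-6 + j\right)^{2} \left(-3 + j\right)^{2} - 2\right)}{2}\right) = - 3 \left(j - \frac{\frac{1}{\left(-6 + j\right) \left(-3 + j\right)} \left(-6 + j\right)^{2} \left(-3 + j\right)^{2}}{2}\right) = - 3 \left(j - \frac{\left(-6 + j\right) \left(-3 + j\right)}{2}\right) = - 3 j + \frac{3 \left(-6 + j\right) \left(-3 + j\right)}{2}$)
$-28361 - k{\left(33 \right)} = -28361 - \left(27 - \frac{1089}{2} + \frac{3 \cdot 33^{2}}{2}\right) = -28361 - \left(27 - \frac{1089}{2} + \frac{3}{2} \cdot 1089\right) = -28361 - \left(27 - \frac{1089}{2} + \frac{3267}{2}\right) = -28361 - 1116 = -29477$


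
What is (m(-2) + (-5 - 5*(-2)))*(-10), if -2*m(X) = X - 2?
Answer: -70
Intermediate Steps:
m(X) = 1 - X/2 (m(X) = -(X - 2)/2 = -(-2 + X)/2 = 1 - X/2)
(m(-2) + (-5 - 5*(-2)))*(-10) = ((1 - ½*(-2)) + (-5 - 5*(-2)))*(-10) = ((1 + 1) + (-5 + 10))*(-10) = (2 + 5)*(-10) = 7*(-10) = -70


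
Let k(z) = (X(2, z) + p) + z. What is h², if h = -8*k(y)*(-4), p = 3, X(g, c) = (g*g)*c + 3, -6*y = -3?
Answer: 73984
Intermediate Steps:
y = ½ (y = -⅙*(-3) = ½ ≈ 0.50000)
X(g, c) = 3 + c*g² (X(g, c) = g²*c + 3 = c*g² + 3 = 3 + c*g²)
k(z) = 6 + 5*z (k(z) = ((3 + z*2²) + 3) + z = ((3 + z*4) + 3) + z = ((3 + 4*z) + 3) + z = (6 + 4*z) + z = 6 + 5*z)
h = 272 (h = -8*(6 + 5*(½))*(-4) = -8*(6 + 5/2)*(-4) = -8*17/2*(-4) = -68*(-4) = 272)
h² = 272² = 73984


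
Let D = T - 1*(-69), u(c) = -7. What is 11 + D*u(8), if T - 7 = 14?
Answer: -619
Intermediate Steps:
T = 21 (T = 7 + 14 = 21)
D = 90 (D = 21 - 1*(-69) = 21 + 69 = 90)
11 + D*u(8) = 11 + 90*(-7) = 11 - 630 = -619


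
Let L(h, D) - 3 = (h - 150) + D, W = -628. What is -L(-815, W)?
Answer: 1590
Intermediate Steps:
L(h, D) = -147 + D + h (L(h, D) = 3 + ((h - 150) + D) = 3 + ((-150 + h) + D) = 3 + (-150 + D + h) = -147 + D + h)
-L(-815, W) = -(-147 - 628 - 815) = -1*(-1590) = 1590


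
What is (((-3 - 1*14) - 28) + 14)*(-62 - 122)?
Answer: 5704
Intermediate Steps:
(((-3 - 1*14) - 28) + 14)*(-62 - 122) = (((-3 - 14) - 28) + 14)*(-184) = ((-17 - 28) + 14)*(-184) = (-45 + 14)*(-184) = -31*(-184) = 5704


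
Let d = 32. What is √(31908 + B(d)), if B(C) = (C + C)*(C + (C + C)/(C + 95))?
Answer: 42*√310769/127 ≈ 184.36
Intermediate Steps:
B(C) = 2*C*(C + 2*C/(95 + C)) (B(C) = (2*C)*(C + (2*C)/(95 + C)) = (2*C)*(C + 2*C/(95 + C)) = 2*C*(C + 2*C/(95 + C)))
√(31908 + B(d)) = √(31908 + 2*32²*(97 + 32)/(95 + 32)) = √(31908 + 2*1024*129/127) = √(31908 + 2*1024*(1/127)*129) = √(31908 + 264192/127) = √(4316508/127) = 42*√310769/127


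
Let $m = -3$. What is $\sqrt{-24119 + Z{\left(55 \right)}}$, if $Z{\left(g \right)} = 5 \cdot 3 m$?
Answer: $2 i \sqrt{6041} \approx 155.45 i$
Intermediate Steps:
$Z{\left(g \right)} = -45$ ($Z{\left(g \right)} = 5 \cdot 3 \left(-3\right) = 15 \left(-3\right) = -45$)
$\sqrt{-24119 + Z{\left(55 \right)}} = \sqrt{-24119 - 45} = \sqrt{-24164} = 2 i \sqrt{6041}$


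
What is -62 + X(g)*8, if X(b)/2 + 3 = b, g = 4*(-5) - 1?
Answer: -446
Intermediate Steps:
g = -21 (g = -20 - 1 = -21)
X(b) = -6 + 2*b
-62 + X(g)*8 = -62 + (-6 + 2*(-21))*8 = -62 + (-6 - 42)*8 = -62 - 48*8 = -62 - 384 = -446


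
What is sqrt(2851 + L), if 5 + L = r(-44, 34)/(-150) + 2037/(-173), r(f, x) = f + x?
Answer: 2*sqrt(4771548465)/2595 ≈ 53.238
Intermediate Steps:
L = -43357/2595 (L = -5 + ((-44 + 34)/(-150) + 2037/(-173)) = -5 + (-10*(-1/150) + 2037*(-1/173)) = -5 + (1/15 - 2037/173) = -5 - 30382/2595 = -43357/2595 ≈ -16.708)
sqrt(2851 + L) = sqrt(2851 - 43357/2595) = sqrt(7354988/2595) = 2*sqrt(4771548465)/2595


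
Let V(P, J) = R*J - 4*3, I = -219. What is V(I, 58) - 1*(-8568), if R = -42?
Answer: 6120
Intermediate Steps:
V(P, J) = -12 - 42*J (V(P, J) = -42*J - 4*3 = -42*J - 12 = -12 - 42*J)
V(I, 58) - 1*(-8568) = (-12 - 42*58) - 1*(-8568) = (-12 - 2436) + 8568 = -2448 + 8568 = 6120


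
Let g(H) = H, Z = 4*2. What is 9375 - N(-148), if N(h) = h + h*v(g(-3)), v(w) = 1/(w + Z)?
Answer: 47763/5 ≈ 9552.6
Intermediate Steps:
Z = 8
v(w) = 1/(8 + w) (v(w) = 1/(w + 8) = 1/(8 + w))
N(h) = 6*h/5 (N(h) = h + h/(8 - 3) = h + h/5 = 6*h/5)
9375 - N(-148) = 9375 - 6*(-148)/5 = 9375 - 1*(-888/5) = 9375 + 888/5 = 47763/5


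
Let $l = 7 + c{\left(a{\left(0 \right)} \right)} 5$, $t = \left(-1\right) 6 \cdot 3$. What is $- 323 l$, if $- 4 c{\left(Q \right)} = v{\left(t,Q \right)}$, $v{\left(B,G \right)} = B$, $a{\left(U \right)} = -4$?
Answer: $- \frac{19057}{2} \approx -9528.5$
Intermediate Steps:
$t = -18$ ($t = \left(-6\right) 3 = -18$)
$c{\left(Q \right)} = \frac{9}{2}$ ($c{\left(Q \right)} = \left(- \frac{1}{4}\right) \left(-18\right) = \frac{9}{2}$)
$l = \frac{59}{2}$ ($l = 7 + \frac{9}{2} \cdot 5 = 7 + \frac{45}{2} = \frac{59}{2} \approx 29.5$)
$- 323 l = \left(-323\right) \frac{59}{2} = - \frac{19057}{2}$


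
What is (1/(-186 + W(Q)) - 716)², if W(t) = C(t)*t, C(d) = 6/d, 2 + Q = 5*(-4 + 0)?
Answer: 16610312161/32400 ≈ 5.1266e+5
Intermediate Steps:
Q = -22 (Q = -2 + 5*(-4 + 0) = -2 + 5*(-4) = -2 - 20 = -22)
W(t) = 6 (W(t) = (6/t)*t = 6)
(1/(-186 + W(Q)) - 716)² = (1/(-186 + 6) - 716)² = (1/(-180) - 716)² = (-1/180 - 716)² = (-128881/180)² = 16610312161/32400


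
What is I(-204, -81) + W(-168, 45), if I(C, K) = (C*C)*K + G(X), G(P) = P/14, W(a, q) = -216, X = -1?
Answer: -47195569/14 ≈ -3.3711e+6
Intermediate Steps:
G(P) = P/14 (G(P) = P*(1/14) = P/14)
I(C, K) = -1/14 + K*C**2 (I(C, K) = (C*C)*K + (1/14)*(-1) = C**2*K - 1/14 = K*C**2 - 1/14 = -1/14 + K*C**2)
I(-204, -81) + W(-168, 45) = (-1/14 - 81*(-204)**2) - 216 = (-1/14 - 81*41616) - 216 = (-1/14 - 3370896) - 216 = -47192545/14 - 216 = -47195569/14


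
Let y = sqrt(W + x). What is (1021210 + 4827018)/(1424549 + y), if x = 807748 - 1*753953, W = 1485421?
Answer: 1190155335596/289905473455 - 70178736*sqrt(10689)/2029338314185 ≈ 4.1017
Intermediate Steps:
x = 53795 (x = 807748 - 753953 = 53795)
y = 12*sqrt(10689) (y = sqrt(1485421 + 53795) = sqrt(1539216) = 12*sqrt(10689) ≈ 1240.7)
(1021210 + 4827018)/(1424549 + y) = (1021210 + 4827018)/(1424549 + 12*sqrt(10689)) = 5848228/(1424549 + 12*sqrt(10689))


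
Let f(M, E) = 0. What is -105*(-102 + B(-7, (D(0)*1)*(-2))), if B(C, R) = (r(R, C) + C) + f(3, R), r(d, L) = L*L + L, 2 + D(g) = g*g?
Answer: 7035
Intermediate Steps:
D(g) = -2 + g² (D(g) = -2 + g*g = -2 + g²)
r(d, L) = L + L² (r(d, L) = L² + L = L + L²)
B(C, R) = C + C*(1 + C) (B(C, R) = (C*(1 + C) + C) + 0 = (C + C*(1 + C)) + 0 = C + C*(1 + C))
-105*(-102 + B(-7, (D(0)*1)*(-2))) = -105*(-102 - 7*(2 - 7)) = -105*(-102 - 7*(-5)) = -105*(-102 + 35) = -105*(-67) = 7035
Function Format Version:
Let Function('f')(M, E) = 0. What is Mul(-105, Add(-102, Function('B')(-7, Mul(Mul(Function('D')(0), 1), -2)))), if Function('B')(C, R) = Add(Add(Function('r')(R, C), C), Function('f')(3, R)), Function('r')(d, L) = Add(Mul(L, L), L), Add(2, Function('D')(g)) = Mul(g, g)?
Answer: 7035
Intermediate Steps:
Function('D')(g) = Add(-2, Pow(g, 2)) (Function('D')(g) = Add(-2, Mul(g, g)) = Add(-2, Pow(g, 2)))
Function('r')(d, L) = Add(L, Pow(L, 2)) (Function('r')(d, L) = Add(Pow(L, 2), L) = Add(L, Pow(L, 2)))
Function('B')(C, R) = Add(C, Mul(C, Add(1, C))) (Function('B')(C, R) = Add(Add(Mul(C, Add(1, C)), C), 0) = Add(Add(C, Mul(C, Add(1, C))), 0) = Add(C, Mul(C, Add(1, C))))
Mul(-105, Add(-102, Function('B')(-7, Mul(Mul(Function('D')(0), 1), -2)))) = Mul(-105, Add(-102, Mul(-7, Add(2, -7)))) = Mul(-105, Add(-102, Mul(-7, -5))) = Mul(-105, Add(-102, 35)) = Mul(-105, -67) = 7035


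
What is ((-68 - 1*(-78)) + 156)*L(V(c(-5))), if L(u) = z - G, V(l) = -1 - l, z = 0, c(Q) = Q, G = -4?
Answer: 664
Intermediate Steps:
L(u) = 4 (L(u) = 0 - 1*(-4) = 0 + 4 = 4)
((-68 - 1*(-78)) + 156)*L(V(c(-5))) = ((-68 - 1*(-78)) + 156)*4 = ((-68 + 78) + 156)*4 = (10 + 156)*4 = 166*4 = 664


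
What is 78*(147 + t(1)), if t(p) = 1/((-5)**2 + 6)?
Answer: 355524/31 ≈ 11469.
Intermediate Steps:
t(p) = 1/31 (t(p) = 1/(25 + 6) = 1/31)
78*(147 + t(1)) = 78*(147 + 1/31) = 78*(4558/31) = 355524/31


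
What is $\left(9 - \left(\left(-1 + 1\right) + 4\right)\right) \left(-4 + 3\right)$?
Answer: $-5$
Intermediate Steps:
$\left(9 - \left(\left(-1 + 1\right) + 4\right)\right) \left(-4 + 3\right) = \left(9 - \left(0 + 4\right)\right) \left(-1\right) = \left(9 - 4\right) \left(-1\right) = 5 \left(-1\right) = -5$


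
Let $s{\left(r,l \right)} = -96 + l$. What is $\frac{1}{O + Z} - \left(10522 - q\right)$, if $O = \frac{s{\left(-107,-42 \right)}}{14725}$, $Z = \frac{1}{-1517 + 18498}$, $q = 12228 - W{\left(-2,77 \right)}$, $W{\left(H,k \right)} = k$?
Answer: $\frac{3543330512}{2328653} \approx 1521.6$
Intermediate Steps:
$q = 12151$ ($q = 12228 - 77 = 12151$)
$Z = \frac{1}{16981} \approx 5.8889 \cdot 10^{-5}$
$O = - \frac{138}{14725}$ ($O = \frac{-96 - 42}{14725} = \left(-138\right) \frac{1}{14725} = - \frac{138}{14725} \approx -0.0093718$)
$\frac{1}{O + Z} - \left(10522 - q\right) = \frac{1}{- \frac{138}{14725} + \frac{1}{16981}} - \left(10522 - 12151\right) = \frac{1}{- \frac{2328653}{250045225}} - \left(10522 - 12151\right) = - \frac{250045225}{2328653} - -1629 = - \frac{250045225}{2328653} + 1629 = \frac{3543330512}{2328653}$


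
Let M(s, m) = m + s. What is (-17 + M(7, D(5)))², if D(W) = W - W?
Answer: 100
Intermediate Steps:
D(W) = 0
(-17 + M(7, D(5)))² = (-17 + (0 + 7))² = (-17 + 7)² = (-10)² = 100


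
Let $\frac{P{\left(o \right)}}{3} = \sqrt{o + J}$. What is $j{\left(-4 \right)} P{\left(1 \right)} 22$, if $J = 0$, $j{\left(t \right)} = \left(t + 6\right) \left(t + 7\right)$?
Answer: $396$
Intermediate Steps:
$j{\left(t \right)} = \left(6 + t\right) \left(7 + t\right)$
$P{\left(o \right)} = 3 \sqrt{o}$ ($P{\left(o \right)} = 3 \sqrt{o + 0} = 3 \sqrt{o}$)
$j{\left(-4 \right)} P{\left(1 \right)} 22 = \left(42 + \left(-4\right)^{2} + 13 \left(-4\right)\right) 3 \sqrt{1} \cdot 22 = \left(42 + 16 - 52\right) 3 \cdot 1 \cdot 22 = 6 \cdot 3 \cdot 22 = 6 \cdot 66 = 396$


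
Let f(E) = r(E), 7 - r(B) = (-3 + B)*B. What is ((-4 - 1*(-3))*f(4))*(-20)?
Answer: 60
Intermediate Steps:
r(B) = 7 - B*(-3 + B) (r(B) = 7 - (-3 + B)*B = 7 - B*(-3 + B))
f(E) = 7 - E**2 + 3*E
((-4 - 1*(-3))*f(4))*(-20) = ((-4 - 1*(-3))*(7 - 1*4**2 + 3*4))*(-20) = ((-4 + 3)*(7 - 1*16 + 12))*(-20) = -(7 - 16 + 12)*(-20) = -1*3*(-20) = -3*(-20) = 60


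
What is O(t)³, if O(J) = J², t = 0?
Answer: 0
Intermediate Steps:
O(t)³ = (0²)³ = 0³ = 0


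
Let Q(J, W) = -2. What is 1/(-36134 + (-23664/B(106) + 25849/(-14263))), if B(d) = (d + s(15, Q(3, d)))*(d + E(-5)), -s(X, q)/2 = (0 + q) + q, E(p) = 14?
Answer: -4064955/146897482594 ≈ -2.7672e-5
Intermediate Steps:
s(X, q) = -4*q (s(X, q) = -2*((0 + q) + q) = -2*(q + q) = -4*q)
B(d) = (8 + d)*(14 + d) (B(d) = (d - 4*(-2))*(d + 14) = (d + 8)*(14 + d) = (8 + d)*(14 + d))
1/(-36134 + (-23664/B(106) + 25849/(-14263))) = 1/(-36134 + (-23664/(112 + 106**2 + 22*106) + 25849/(-14263))) = 1/(-36134 + (-23664/(112 + 11236 + 2332) + 25849*(-1/14263))) = 1/(-36134 + (-23664/13680 - 25849/14263)) = 1/(-36134 + (-23664*1/13680 - 25849/14263)) = 1/(-36134 + (-493/285 - 25849/14263)) = 1/(-36134 - 14398624/4064955) = 1/(-146897482594/4064955) = -4064955/146897482594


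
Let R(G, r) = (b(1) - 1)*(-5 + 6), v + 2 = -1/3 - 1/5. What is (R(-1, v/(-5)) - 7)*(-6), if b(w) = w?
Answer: 42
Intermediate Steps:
v = -38/15 (v = -2 + (-1/3 - 1/5) = -2 + (-1*⅓ - 1*⅕) = -2 + (-⅓ - ⅕) = -2 - 8/15 = -38/15 ≈ -2.5333)
R(G, r) = 0 (R(G, r) = (1 - 1)*(-5 + 6) = 0*1 = 0)
(R(-1, v/(-5)) - 7)*(-6) = (0 - 7)*(-6) = -7*(-6) = 42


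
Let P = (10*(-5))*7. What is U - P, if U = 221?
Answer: 571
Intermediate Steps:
P = -350 (P = -50*7 = -350)
U - P = 221 - 1*(-350) = 221 + 350 = 571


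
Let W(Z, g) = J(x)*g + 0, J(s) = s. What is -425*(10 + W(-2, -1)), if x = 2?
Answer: -3400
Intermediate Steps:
W(Z, g) = 2*g (W(Z, g) = 2*g + 0 = 2*g)
-425*(10 + W(-2, -1)) = -425*(10 + 2*(-1)) = -425*(10 - 2) = -425*8 = -3400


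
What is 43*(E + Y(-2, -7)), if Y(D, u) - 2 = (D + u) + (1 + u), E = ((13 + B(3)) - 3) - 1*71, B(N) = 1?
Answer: -3139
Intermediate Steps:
E = -60 (E = ((13 + 1) - 3) - 1*71 = (14 - 3) - 71 = 11 - 71 = -60)
Y(D, u) = 3 + D + 2*u (Y(D, u) = 2 + ((D + u) + (1 + u)) = 2 + (1 + D + 2*u) = 3 + D + 2*u)
43*(E + Y(-2, -7)) = 43*(-60 + (3 - 2 + 2*(-7))) = 43*(-60 + (3 - 2 - 14)) = 43*(-60 - 13) = 43*(-73) = -3139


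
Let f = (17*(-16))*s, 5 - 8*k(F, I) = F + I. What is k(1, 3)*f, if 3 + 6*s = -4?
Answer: 119/3 ≈ 39.667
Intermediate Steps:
s = -7/6 (s = -½ + (⅙)*(-4) = -½ - ⅔ = -7/6 ≈ -1.1667)
k(F, I) = 5/8 - F/8 - I/8 (k(F, I) = 5/8 - (F + I)/8 = 5/8 + (-F/8 - I/8) = 5/8 - F/8 - I/8)
f = 952/3 (f = (17*(-16))*(-7/6) = -272*(-7/6) = 952/3 ≈ 317.33)
k(1, 3)*f = (5/8 - ⅛*1 - ⅛*3)*(952/3) = (5/8 - ⅛ - 3/8)*(952/3) = (⅛)*(952/3) = 119/3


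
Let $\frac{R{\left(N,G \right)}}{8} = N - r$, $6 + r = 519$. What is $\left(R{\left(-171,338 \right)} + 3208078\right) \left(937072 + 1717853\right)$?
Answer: $8502678734550$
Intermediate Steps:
$r = 513$ ($r = -6 + 519 = 513$)
$R{\left(N,G \right)} = -4104 + 8 N$ ($R{\left(N,G \right)} = 8 \left(N - 513\right) = 8 \left(-513 + N\right) = -4104 + 8 N$)
$\left(R{\left(-171,338 \right)} + 3208078\right) \left(937072 + 1717853\right) = \left(\left(-4104 + 8 \left(-171\right)\right) + 3208078\right) \left(937072 + 1717853\right) = \left(\left(-4104 - 1368\right) + 3208078\right) 2654925 = \left(-5472 + 3208078\right) 2654925 = 3202606 \cdot 2654925 = 8502678734550$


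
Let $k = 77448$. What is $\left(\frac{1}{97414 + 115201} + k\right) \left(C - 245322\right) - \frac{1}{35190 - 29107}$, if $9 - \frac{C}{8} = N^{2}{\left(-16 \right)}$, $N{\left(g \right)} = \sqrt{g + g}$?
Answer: $- \frac{24540159031269944157}{1293337045} \approx -1.8974 \cdot 10^{10}$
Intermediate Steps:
$N{\left(g \right)} = \sqrt{2} \sqrt{g}$ ($N{\left(g \right)} = \sqrt{2 g} = \sqrt{2} \sqrt{g}$)
$C = 328$ ($C = 72 - 8 \left(\sqrt{2} \sqrt{-16}\right)^{2} = 72 - 8 \left(\sqrt{2} \cdot 4 i\right)^{2} = 72 - 8 \left(4 i \sqrt{2}\right)^{2} = 72 - -256 = 72 + 256 = 328$)
$\left(\frac{1}{97414 + 115201} + k\right) \left(C - 245322\right) - \frac{1}{35190 - 29107} = \left(\frac{1}{97414 + 115201} + 77448\right) \left(328 - 245322\right) - \frac{1}{35190 - 29107} = \left(\frac{1}{212615} + 77448\right) \left(-244994\right) - \frac{1}{6083} = \frac{16466606521}{212615} \left(-244994\right) - \frac{1}{6083} = - \frac{4034219798005874}{212615} - \frac{1}{6083} = - \frac{24540159031269944157}{1293337045}$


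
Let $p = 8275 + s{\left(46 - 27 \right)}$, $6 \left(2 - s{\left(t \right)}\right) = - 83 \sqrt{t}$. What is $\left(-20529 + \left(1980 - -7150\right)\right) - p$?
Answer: $-19676 - \frac{83 \sqrt{19}}{6} \approx -19736.0$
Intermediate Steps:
$s{\left(t \right)} = 2 + \frac{83 \sqrt{t}}{6}$ ($s{\left(t \right)} = 2 - \frac{\left(-83\right) \sqrt{t}}{6} = 2 + \frac{83 \sqrt{t}}{6}$)
$p = 8277 + \frac{83 \sqrt{19}}{6}$ ($p = 8275 + \left(2 + \frac{83 \sqrt{46 - 27}}{6}\right) = 8275 + \left(2 + \frac{83 \sqrt{19}}{6}\right) = 8277 + \frac{83 \sqrt{19}}{6} \approx 8337.3$)
$\left(-20529 + \left(1980 - -7150\right)\right) - p = \left(-20529 + \left(1980 - -7150\right)\right) - \left(8277 + \frac{83 \sqrt{19}}{6}\right) = \left(-20529 + \left(1980 + 7150\right)\right) - \left(8277 + \frac{83 \sqrt{19}}{6}\right) = \left(-20529 + 9130\right) - \left(8277 + \frac{83 \sqrt{19}}{6}\right) = -11399 - \left(8277 + \frac{83 \sqrt{19}}{6}\right) = -19676 - \frac{83 \sqrt{19}}{6}$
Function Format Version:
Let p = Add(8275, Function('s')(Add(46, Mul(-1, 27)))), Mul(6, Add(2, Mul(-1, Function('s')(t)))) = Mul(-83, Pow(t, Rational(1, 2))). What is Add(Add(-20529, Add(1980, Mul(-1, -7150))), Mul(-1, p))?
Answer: Add(-19676, Mul(Rational(-83, 6), Pow(19, Rational(1, 2)))) ≈ -19736.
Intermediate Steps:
Function('s')(t) = Add(2, Mul(Rational(83, 6), Pow(t, Rational(1, 2)))) (Function('s')(t) = Add(2, Mul(Rational(-1, 6), Mul(-83, Pow(t, Rational(1, 2))))) = Add(2, Mul(Rational(83, 6), Pow(t, Rational(1, 2)))))
p = Add(8277, Mul(Rational(83, 6), Pow(19, Rational(1, 2)))) (p = Add(8275, Add(2, Mul(Rational(83, 6), Pow(Add(46, Mul(-1, 27)), Rational(1, 2))))) = Add(8275, Add(2, Mul(Rational(83, 6), Pow(Add(46, -27), Rational(1, 2))))) = Add(8275, Add(2, Mul(Rational(83, 6), Pow(19, Rational(1, 2))))) = Add(8277, Mul(Rational(83, 6), Pow(19, Rational(1, 2)))) ≈ 8337.3)
Add(Add(-20529, Add(1980, Mul(-1, -7150))), Mul(-1, p)) = Add(Add(-20529, Add(1980, Mul(-1, -7150))), Mul(-1, Add(8277, Mul(Rational(83, 6), Pow(19, Rational(1, 2)))))) = Add(Add(-20529, Add(1980, 7150)), Add(-8277, Mul(Rational(-83, 6), Pow(19, Rational(1, 2))))) = Add(Add(-20529, 9130), Add(-8277, Mul(Rational(-83, 6), Pow(19, Rational(1, 2))))) = Add(-11399, Add(-8277, Mul(Rational(-83, 6), Pow(19, Rational(1, 2))))) = Add(-19676, Mul(Rational(-83, 6), Pow(19, Rational(1, 2))))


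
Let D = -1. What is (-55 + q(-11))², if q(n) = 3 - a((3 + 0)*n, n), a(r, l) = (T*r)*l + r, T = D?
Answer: 118336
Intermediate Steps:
T = -1
a(r, l) = r - l*r (a(r, l) = (-r)*l + r = -l*r + r = r - l*r)
q(n) = 3 - 3*n*(1 - n) (q(n) = 3 - (3 + 0)*n*(1 - n) = 3 - 3*n*(1 - n))
(-55 + q(-11))² = (-55 + (3 + 3*(-11)*(-1 - 11)))² = (-55 + (3 + 3*(-11)*(-12)))² = (-55 + (3 + 396))² = (-55 + 399)² = 344² = 118336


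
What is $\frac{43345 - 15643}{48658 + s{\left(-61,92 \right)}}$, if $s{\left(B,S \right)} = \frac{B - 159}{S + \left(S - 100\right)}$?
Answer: $\frac{30618}{53777} \approx 0.56935$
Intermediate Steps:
$s{\left(B,S \right)} = \frac{-159 + B}{-100 + 2 S}$ ($s{\left(B,S \right)} = \frac{-159 + B}{S + \left(S - 100\right)} = \frac{-159 + B}{S + \left(-100 + S\right)} = \frac{-159 + B}{-100 + 2 S}$)
$\frac{43345 - 15643}{48658 + s{\left(-61,92 \right)}} = \frac{43345 - 15643}{48658 + \frac{-159 - 61}{2 \left(-50 + 92\right)}} = \frac{27702}{48658 + \frac{1}{2} \cdot \frac{1}{42} \left(-220\right)} = \frac{27702}{48658 - \frac{55}{21}} = \frac{27702}{\frac{1021763}{21}} = 27702 \cdot \frac{21}{1021763} = \frac{30618}{53777}$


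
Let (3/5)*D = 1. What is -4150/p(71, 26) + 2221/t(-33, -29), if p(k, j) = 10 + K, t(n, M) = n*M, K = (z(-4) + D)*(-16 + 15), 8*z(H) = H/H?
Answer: -94879663/188529 ≈ -503.26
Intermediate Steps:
D = 5/3 (D = (5/3)*1 = 5/3 ≈ 1.6667)
z(H) = ⅛ (z(H) = (H/H)/8 = (⅛)*1 = ⅛)
K = -43/24 (K = (⅛ + 5/3)*(-16 + 15) = (43/24)*(-1) = -43/24 ≈ -1.7917)
t(n, M) = M*n
p(k, j) = 197/24 (p(k, j) = 10 - 43/24 = 197/24)
-4150/p(71, 26) + 2221/t(-33, -29) = -4150/197/24 + 2221/((-29*(-33))) = -4150*24/197 + 2221/957 = -99600/197 + 2221*(1/957) = -99600/197 + 2221/957 = -94879663/188529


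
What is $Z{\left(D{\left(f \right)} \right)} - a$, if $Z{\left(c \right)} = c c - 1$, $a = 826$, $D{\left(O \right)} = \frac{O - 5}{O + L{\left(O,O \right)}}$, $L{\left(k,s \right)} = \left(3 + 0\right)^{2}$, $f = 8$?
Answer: $- \frac{238994}{289} \approx -826.97$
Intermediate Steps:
$L{\left(k,s \right)} = 9$ ($L{\left(k,s \right)} = 3^{2} = 9$)
$D{\left(O \right)} = \frac{-5 + O}{9 + O}$ ($D{\left(O \right)} = \frac{O - 5}{O + 9} = \frac{-5 + O}{9 + O}$)
$Z{\left(c \right)} = -1 + c^{2}$ ($Z{\left(c \right)} = c^{2} - 1 = -1 + c^{2}$)
$Z{\left(D{\left(f \right)} \right)} - a = \left(-1 + \left(\frac{-5 + 8}{9 + 8}\right)^{2}\right) - 826 = \left(-1 + \left(\frac{1}{17} \cdot 3\right)^{2}\right) - 826 = \left(-1 + \left(\frac{3}{17}\right)^{2}\right) - 826 = \left(-1 + \frac{9}{289}\right) - 826 = - \frac{280}{289} - 826 = - \frac{238994}{289}$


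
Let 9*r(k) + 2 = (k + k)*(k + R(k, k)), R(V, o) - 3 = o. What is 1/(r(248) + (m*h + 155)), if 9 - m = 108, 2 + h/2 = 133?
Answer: 9/15455 ≈ 0.00058234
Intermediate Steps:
h = 262 (h = -4 + 2*133 = -4 + 266 = 262)
m = -99 (m = 9 - 1*108 = 9 - 108 = -99)
R(V, o) = 3 + o
r(k) = -2/9 + 2*k*(3 + 2*k)/9 (r(k) = -2/9 + ((k + k)*(k + (3 + k)))/9 = -2/9 + ((2*k)*(3 + 2*k))/9 = -2/9 + (2*k*(3 + 2*k))/9 = -2/9 + 2*k*(3 + 2*k)/9)
1/(r(248) + (m*h + 155)) = 1/((-2/9 + (⅔)*248 + (4/9)*248²) + (-99*262 + 155)) = 1/((-2/9 + 496/3 + (4/9)*61504) + (-25938 + 155)) = 1/((-2/9 + 496/3 + 246016/9) - 25783) = 1/(247502/9 - 25783) = 1/(15455/9) = 9/15455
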